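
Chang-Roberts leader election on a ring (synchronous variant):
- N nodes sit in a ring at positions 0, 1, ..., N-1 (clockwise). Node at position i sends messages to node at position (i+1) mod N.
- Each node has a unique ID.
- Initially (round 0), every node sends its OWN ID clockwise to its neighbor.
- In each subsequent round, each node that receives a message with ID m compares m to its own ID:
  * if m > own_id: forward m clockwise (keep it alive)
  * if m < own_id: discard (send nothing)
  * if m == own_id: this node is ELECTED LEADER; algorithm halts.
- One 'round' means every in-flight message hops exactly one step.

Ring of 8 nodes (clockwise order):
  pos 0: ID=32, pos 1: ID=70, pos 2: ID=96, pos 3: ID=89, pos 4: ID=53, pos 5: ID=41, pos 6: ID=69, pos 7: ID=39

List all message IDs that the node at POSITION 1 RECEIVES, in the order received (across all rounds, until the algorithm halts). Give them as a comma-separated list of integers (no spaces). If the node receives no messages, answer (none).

Answer: 32,39,69,89,96

Derivation:
Round 1: pos1(id70) recv 32: drop; pos2(id96) recv 70: drop; pos3(id89) recv 96: fwd; pos4(id53) recv 89: fwd; pos5(id41) recv 53: fwd; pos6(id69) recv 41: drop; pos7(id39) recv 69: fwd; pos0(id32) recv 39: fwd
Round 2: pos4(id53) recv 96: fwd; pos5(id41) recv 89: fwd; pos6(id69) recv 53: drop; pos0(id32) recv 69: fwd; pos1(id70) recv 39: drop
Round 3: pos5(id41) recv 96: fwd; pos6(id69) recv 89: fwd; pos1(id70) recv 69: drop
Round 4: pos6(id69) recv 96: fwd; pos7(id39) recv 89: fwd
Round 5: pos7(id39) recv 96: fwd; pos0(id32) recv 89: fwd
Round 6: pos0(id32) recv 96: fwd; pos1(id70) recv 89: fwd
Round 7: pos1(id70) recv 96: fwd; pos2(id96) recv 89: drop
Round 8: pos2(id96) recv 96: ELECTED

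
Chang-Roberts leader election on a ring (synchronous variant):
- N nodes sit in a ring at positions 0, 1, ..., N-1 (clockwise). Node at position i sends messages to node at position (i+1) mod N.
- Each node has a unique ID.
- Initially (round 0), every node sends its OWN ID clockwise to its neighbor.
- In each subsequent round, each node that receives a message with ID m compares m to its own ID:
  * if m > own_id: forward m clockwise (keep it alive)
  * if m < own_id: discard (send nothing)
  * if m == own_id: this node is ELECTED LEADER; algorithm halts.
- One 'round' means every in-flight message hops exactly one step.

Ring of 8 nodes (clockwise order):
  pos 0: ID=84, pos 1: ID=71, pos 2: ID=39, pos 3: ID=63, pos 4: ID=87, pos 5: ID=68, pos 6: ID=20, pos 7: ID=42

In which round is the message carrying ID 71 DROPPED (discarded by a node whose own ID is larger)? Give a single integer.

Round 1: pos1(id71) recv 84: fwd; pos2(id39) recv 71: fwd; pos3(id63) recv 39: drop; pos4(id87) recv 63: drop; pos5(id68) recv 87: fwd; pos6(id20) recv 68: fwd; pos7(id42) recv 20: drop; pos0(id84) recv 42: drop
Round 2: pos2(id39) recv 84: fwd; pos3(id63) recv 71: fwd; pos6(id20) recv 87: fwd; pos7(id42) recv 68: fwd
Round 3: pos3(id63) recv 84: fwd; pos4(id87) recv 71: drop; pos7(id42) recv 87: fwd; pos0(id84) recv 68: drop
Round 4: pos4(id87) recv 84: drop; pos0(id84) recv 87: fwd
Round 5: pos1(id71) recv 87: fwd
Round 6: pos2(id39) recv 87: fwd
Round 7: pos3(id63) recv 87: fwd
Round 8: pos4(id87) recv 87: ELECTED
Message ID 71 originates at pos 1; dropped at pos 4 in round 3

Answer: 3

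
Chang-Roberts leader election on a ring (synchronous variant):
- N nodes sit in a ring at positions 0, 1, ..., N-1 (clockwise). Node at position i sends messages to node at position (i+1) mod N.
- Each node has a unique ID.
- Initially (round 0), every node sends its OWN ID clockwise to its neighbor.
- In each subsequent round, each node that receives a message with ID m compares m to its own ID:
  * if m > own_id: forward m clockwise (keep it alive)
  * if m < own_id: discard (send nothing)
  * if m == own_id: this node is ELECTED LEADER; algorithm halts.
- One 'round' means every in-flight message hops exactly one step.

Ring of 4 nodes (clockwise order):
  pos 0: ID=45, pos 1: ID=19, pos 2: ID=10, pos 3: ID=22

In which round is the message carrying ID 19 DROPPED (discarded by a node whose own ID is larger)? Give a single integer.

Round 1: pos1(id19) recv 45: fwd; pos2(id10) recv 19: fwd; pos3(id22) recv 10: drop; pos0(id45) recv 22: drop
Round 2: pos2(id10) recv 45: fwd; pos3(id22) recv 19: drop
Round 3: pos3(id22) recv 45: fwd
Round 4: pos0(id45) recv 45: ELECTED
Message ID 19 originates at pos 1; dropped at pos 3 in round 2

Answer: 2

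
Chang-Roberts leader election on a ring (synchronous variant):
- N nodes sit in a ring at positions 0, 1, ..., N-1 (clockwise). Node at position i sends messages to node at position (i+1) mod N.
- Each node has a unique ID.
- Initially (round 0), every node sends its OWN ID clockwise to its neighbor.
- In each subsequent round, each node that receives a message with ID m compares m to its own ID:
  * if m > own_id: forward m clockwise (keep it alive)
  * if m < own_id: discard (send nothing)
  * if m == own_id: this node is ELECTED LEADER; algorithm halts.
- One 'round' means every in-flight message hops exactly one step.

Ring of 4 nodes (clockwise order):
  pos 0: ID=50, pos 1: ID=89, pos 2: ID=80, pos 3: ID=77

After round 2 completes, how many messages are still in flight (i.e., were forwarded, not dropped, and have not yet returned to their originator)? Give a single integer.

Answer: 2

Derivation:
Round 1: pos1(id89) recv 50: drop; pos2(id80) recv 89: fwd; pos3(id77) recv 80: fwd; pos0(id50) recv 77: fwd
Round 2: pos3(id77) recv 89: fwd; pos0(id50) recv 80: fwd; pos1(id89) recv 77: drop
After round 2: 2 messages still in flight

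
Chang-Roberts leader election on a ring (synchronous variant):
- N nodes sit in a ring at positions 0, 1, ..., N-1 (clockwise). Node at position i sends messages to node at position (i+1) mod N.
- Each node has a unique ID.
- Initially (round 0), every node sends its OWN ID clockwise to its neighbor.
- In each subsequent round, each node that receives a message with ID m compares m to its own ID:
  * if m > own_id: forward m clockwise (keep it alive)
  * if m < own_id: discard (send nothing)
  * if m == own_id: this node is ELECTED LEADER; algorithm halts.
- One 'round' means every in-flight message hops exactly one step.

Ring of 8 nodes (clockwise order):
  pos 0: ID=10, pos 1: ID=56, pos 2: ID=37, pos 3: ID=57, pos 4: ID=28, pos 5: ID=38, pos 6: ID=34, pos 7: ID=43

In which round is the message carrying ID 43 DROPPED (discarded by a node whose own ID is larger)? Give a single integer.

Answer: 2

Derivation:
Round 1: pos1(id56) recv 10: drop; pos2(id37) recv 56: fwd; pos3(id57) recv 37: drop; pos4(id28) recv 57: fwd; pos5(id38) recv 28: drop; pos6(id34) recv 38: fwd; pos7(id43) recv 34: drop; pos0(id10) recv 43: fwd
Round 2: pos3(id57) recv 56: drop; pos5(id38) recv 57: fwd; pos7(id43) recv 38: drop; pos1(id56) recv 43: drop
Round 3: pos6(id34) recv 57: fwd
Round 4: pos7(id43) recv 57: fwd
Round 5: pos0(id10) recv 57: fwd
Round 6: pos1(id56) recv 57: fwd
Round 7: pos2(id37) recv 57: fwd
Round 8: pos3(id57) recv 57: ELECTED
Message ID 43 originates at pos 7; dropped at pos 1 in round 2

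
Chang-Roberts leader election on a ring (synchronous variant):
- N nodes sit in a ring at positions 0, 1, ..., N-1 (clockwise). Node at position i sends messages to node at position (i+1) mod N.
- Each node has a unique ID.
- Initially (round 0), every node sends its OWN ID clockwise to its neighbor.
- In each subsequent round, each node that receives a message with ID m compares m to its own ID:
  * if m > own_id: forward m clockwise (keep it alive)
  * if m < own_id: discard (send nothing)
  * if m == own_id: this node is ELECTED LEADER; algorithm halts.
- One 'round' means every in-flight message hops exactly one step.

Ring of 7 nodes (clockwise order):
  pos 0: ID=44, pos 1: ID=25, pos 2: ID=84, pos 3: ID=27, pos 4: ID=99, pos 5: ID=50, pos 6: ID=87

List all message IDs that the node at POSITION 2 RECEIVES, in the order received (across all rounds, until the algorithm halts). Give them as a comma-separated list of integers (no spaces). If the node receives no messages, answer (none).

Round 1: pos1(id25) recv 44: fwd; pos2(id84) recv 25: drop; pos3(id27) recv 84: fwd; pos4(id99) recv 27: drop; pos5(id50) recv 99: fwd; pos6(id87) recv 50: drop; pos0(id44) recv 87: fwd
Round 2: pos2(id84) recv 44: drop; pos4(id99) recv 84: drop; pos6(id87) recv 99: fwd; pos1(id25) recv 87: fwd
Round 3: pos0(id44) recv 99: fwd; pos2(id84) recv 87: fwd
Round 4: pos1(id25) recv 99: fwd; pos3(id27) recv 87: fwd
Round 5: pos2(id84) recv 99: fwd; pos4(id99) recv 87: drop
Round 6: pos3(id27) recv 99: fwd
Round 7: pos4(id99) recv 99: ELECTED

Answer: 25,44,87,99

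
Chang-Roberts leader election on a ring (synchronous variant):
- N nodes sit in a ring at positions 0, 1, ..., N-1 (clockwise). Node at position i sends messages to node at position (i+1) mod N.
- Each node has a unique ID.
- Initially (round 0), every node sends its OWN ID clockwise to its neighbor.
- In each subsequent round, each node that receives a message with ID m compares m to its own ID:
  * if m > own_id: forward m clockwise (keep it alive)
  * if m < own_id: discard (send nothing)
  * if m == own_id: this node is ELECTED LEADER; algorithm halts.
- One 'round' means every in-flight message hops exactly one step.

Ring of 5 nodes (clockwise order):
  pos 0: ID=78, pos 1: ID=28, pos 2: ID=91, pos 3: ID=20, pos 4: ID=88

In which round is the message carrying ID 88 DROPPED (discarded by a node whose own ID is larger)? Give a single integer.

Round 1: pos1(id28) recv 78: fwd; pos2(id91) recv 28: drop; pos3(id20) recv 91: fwd; pos4(id88) recv 20: drop; pos0(id78) recv 88: fwd
Round 2: pos2(id91) recv 78: drop; pos4(id88) recv 91: fwd; pos1(id28) recv 88: fwd
Round 3: pos0(id78) recv 91: fwd; pos2(id91) recv 88: drop
Round 4: pos1(id28) recv 91: fwd
Round 5: pos2(id91) recv 91: ELECTED
Message ID 88 originates at pos 4; dropped at pos 2 in round 3

Answer: 3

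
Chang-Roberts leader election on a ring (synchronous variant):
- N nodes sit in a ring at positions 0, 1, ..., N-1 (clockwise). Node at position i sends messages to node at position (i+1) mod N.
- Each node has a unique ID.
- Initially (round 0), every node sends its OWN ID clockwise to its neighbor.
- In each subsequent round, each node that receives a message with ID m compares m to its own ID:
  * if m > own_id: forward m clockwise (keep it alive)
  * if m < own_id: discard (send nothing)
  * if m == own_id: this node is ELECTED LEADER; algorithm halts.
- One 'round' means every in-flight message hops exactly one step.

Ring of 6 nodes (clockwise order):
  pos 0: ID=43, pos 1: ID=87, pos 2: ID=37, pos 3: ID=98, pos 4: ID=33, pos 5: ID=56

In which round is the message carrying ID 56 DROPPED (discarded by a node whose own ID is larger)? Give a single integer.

Round 1: pos1(id87) recv 43: drop; pos2(id37) recv 87: fwd; pos3(id98) recv 37: drop; pos4(id33) recv 98: fwd; pos5(id56) recv 33: drop; pos0(id43) recv 56: fwd
Round 2: pos3(id98) recv 87: drop; pos5(id56) recv 98: fwd; pos1(id87) recv 56: drop
Round 3: pos0(id43) recv 98: fwd
Round 4: pos1(id87) recv 98: fwd
Round 5: pos2(id37) recv 98: fwd
Round 6: pos3(id98) recv 98: ELECTED
Message ID 56 originates at pos 5; dropped at pos 1 in round 2

Answer: 2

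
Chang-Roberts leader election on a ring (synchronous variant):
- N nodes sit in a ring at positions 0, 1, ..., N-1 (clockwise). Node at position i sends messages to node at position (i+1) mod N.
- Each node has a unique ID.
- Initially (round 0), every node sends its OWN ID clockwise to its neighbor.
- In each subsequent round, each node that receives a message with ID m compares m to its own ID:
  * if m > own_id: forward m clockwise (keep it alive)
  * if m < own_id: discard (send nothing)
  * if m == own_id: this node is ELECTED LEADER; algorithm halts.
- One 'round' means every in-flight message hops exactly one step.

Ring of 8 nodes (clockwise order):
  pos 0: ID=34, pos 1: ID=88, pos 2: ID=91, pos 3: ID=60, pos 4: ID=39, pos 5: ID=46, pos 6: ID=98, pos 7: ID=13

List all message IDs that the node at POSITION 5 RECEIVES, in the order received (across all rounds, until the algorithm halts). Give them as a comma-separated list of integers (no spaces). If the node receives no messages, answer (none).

Round 1: pos1(id88) recv 34: drop; pos2(id91) recv 88: drop; pos3(id60) recv 91: fwd; pos4(id39) recv 60: fwd; pos5(id46) recv 39: drop; pos6(id98) recv 46: drop; pos7(id13) recv 98: fwd; pos0(id34) recv 13: drop
Round 2: pos4(id39) recv 91: fwd; pos5(id46) recv 60: fwd; pos0(id34) recv 98: fwd
Round 3: pos5(id46) recv 91: fwd; pos6(id98) recv 60: drop; pos1(id88) recv 98: fwd
Round 4: pos6(id98) recv 91: drop; pos2(id91) recv 98: fwd
Round 5: pos3(id60) recv 98: fwd
Round 6: pos4(id39) recv 98: fwd
Round 7: pos5(id46) recv 98: fwd
Round 8: pos6(id98) recv 98: ELECTED

Answer: 39,60,91,98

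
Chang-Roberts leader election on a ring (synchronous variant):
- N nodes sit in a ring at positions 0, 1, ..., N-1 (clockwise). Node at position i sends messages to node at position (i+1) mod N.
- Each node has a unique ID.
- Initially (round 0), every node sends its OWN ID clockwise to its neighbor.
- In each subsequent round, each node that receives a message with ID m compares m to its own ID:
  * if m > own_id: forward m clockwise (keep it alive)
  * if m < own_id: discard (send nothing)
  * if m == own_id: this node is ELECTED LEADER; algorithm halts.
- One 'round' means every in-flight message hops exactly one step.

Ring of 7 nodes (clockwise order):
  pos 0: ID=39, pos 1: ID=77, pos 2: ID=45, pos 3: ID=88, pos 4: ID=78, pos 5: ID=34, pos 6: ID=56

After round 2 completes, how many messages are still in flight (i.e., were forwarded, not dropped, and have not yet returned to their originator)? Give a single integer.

Round 1: pos1(id77) recv 39: drop; pos2(id45) recv 77: fwd; pos3(id88) recv 45: drop; pos4(id78) recv 88: fwd; pos5(id34) recv 78: fwd; pos6(id56) recv 34: drop; pos0(id39) recv 56: fwd
Round 2: pos3(id88) recv 77: drop; pos5(id34) recv 88: fwd; pos6(id56) recv 78: fwd; pos1(id77) recv 56: drop
After round 2: 2 messages still in flight

Answer: 2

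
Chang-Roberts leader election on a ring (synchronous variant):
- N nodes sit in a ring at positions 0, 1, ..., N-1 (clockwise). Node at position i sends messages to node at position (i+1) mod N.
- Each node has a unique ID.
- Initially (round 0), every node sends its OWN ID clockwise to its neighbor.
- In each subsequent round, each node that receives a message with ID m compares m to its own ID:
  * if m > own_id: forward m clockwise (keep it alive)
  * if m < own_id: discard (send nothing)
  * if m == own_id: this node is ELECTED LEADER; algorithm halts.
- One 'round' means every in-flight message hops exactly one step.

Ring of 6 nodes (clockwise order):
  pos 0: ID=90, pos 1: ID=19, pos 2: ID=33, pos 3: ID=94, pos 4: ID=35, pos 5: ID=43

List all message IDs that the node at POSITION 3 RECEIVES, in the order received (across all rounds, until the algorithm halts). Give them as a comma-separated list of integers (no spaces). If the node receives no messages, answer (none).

Round 1: pos1(id19) recv 90: fwd; pos2(id33) recv 19: drop; pos3(id94) recv 33: drop; pos4(id35) recv 94: fwd; pos5(id43) recv 35: drop; pos0(id90) recv 43: drop
Round 2: pos2(id33) recv 90: fwd; pos5(id43) recv 94: fwd
Round 3: pos3(id94) recv 90: drop; pos0(id90) recv 94: fwd
Round 4: pos1(id19) recv 94: fwd
Round 5: pos2(id33) recv 94: fwd
Round 6: pos3(id94) recv 94: ELECTED

Answer: 33,90,94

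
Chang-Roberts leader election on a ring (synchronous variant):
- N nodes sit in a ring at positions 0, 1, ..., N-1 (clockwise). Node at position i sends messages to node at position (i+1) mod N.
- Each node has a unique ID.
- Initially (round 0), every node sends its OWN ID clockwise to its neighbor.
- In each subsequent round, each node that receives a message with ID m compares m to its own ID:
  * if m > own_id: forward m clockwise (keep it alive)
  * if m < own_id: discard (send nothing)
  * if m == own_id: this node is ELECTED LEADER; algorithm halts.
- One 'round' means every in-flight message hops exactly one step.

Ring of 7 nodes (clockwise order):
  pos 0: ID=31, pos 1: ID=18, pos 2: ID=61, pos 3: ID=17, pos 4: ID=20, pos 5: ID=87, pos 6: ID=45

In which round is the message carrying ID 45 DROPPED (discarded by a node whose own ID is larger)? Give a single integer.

Round 1: pos1(id18) recv 31: fwd; pos2(id61) recv 18: drop; pos3(id17) recv 61: fwd; pos4(id20) recv 17: drop; pos5(id87) recv 20: drop; pos6(id45) recv 87: fwd; pos0(id31) recv 45: fwd
Round 2: pos2(id61) recv 31: drop; pos4(id20) recv 61: fwd; pos0(id31) recv 87: fwd; pos1(id18) recv 45: fwd
Round 3: pos5(id87) recv 61: drop; pos1(id18) recv 87: fwd; pos2(id61) recv 45: drop
Round 4: pos2(id61) recv 87: fwd
Round 5: pos3(id17) recv 87: fwd
Round 6: pos4(id20) recv 87: fwd
Round 7: pos5(id87) recv 87: ELECTED
Message ID 45 originates at pos 6; dropped at pos 2 in round 3

Answer: 3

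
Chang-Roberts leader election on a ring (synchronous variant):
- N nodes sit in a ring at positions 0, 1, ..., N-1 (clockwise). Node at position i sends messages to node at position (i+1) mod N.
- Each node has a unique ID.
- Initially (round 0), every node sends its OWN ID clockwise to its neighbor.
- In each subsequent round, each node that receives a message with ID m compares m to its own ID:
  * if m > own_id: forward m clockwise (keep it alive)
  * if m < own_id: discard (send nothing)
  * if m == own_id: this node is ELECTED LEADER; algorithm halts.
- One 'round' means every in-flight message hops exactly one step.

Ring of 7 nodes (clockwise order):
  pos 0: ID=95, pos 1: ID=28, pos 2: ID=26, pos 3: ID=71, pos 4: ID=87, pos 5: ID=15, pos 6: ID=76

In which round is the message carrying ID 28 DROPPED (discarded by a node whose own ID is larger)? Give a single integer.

Answer: 2

Derivation:
Round 1: pos1(id28) recv 95: fwd; pos2(id26) recv 28: fwd; pos3(id71) recv 26: drop; pos4(id87) recv 71: drop; pos5(id15) recv 87: fwd; pos6(id76) recv 15: drop; pos0(id95) recv 76: drop
Round 2: pos2(id26) recv 95: fwd; pos3(id71) recv 28: drop; pos6(id76) recv 87: fwd
Round 3: pos3(id71) recv 95: fwd; pos0(id95) recv 87: drop
Round 4: pos4(id87) recv 95: fwd
Round 5: pos5(id15) recv 95: fwd
Round 6: pos6(id76) recv 95: fwd
Round 7: pos0(id95) recv 95: ELECTED
Message ID 28 originates at pos 1; dropped at pos 3 in round 2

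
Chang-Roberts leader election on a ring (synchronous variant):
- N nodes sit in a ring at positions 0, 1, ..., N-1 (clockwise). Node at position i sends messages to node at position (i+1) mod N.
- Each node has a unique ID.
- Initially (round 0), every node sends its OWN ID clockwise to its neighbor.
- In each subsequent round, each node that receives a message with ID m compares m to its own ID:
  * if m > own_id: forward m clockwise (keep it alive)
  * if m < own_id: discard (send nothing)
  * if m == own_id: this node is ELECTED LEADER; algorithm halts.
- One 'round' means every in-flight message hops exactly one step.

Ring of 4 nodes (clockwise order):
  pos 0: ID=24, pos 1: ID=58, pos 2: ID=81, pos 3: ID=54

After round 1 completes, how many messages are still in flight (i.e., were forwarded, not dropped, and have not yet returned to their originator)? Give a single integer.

Round 1: pos1(id58) recv 24: drop; pos2(id81) recv 58: drop; pos3(id54) recv 81: fwd; pos0(id24) recv 54: fwd
After round 1: 2 messages still in flight

Answer: 2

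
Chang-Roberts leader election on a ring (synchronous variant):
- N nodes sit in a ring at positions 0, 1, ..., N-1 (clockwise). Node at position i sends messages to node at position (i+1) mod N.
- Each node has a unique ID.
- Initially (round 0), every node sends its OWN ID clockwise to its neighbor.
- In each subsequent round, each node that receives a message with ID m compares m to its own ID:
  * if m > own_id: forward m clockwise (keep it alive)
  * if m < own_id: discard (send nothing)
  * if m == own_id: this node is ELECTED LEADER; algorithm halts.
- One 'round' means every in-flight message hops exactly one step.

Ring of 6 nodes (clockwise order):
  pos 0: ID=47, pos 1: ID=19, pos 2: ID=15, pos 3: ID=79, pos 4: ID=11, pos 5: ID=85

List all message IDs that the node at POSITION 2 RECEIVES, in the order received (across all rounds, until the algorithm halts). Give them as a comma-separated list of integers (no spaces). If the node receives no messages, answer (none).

Answer: 19,47,85

Derivation:
Round 1: pos1(id19) recv 47: fwd; pos2(id15) recv 19: fwd; pos3(id79) recv 15: drop; pos4(id11) recv 79: fwd; pos5(id85) recv 11: drop; pos0(id47) recv 85: fwd
Round 2: pos2(id15) recv 47: fwd; pos3(id79) recv 19: drop; pos5(id85) recv 79: drop; pos1(id19) recv 85: fwd
Round 3: pos3(id79) recv 47: drop; pos2(id15) recv 85: fwd
Round 4: pos3(id79) recv 85: fwd
Round 5: pos4(id11) recv 85: fwd
Round 6: pos5(id85) recv 85: ELECTED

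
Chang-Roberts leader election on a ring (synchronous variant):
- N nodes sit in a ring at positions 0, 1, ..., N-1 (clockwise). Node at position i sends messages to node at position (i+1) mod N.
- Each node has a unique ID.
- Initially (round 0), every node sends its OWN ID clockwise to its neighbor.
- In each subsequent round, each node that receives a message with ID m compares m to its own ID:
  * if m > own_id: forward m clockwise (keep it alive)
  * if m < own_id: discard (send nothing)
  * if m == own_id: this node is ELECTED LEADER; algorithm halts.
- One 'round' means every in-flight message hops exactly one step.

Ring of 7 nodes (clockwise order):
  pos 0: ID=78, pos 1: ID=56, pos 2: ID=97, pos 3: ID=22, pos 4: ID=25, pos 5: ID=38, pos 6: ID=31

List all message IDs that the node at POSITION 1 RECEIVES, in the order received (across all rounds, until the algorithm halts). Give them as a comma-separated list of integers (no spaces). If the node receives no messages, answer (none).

Answer: 78,97

Derivation:
Round 1: pos1(id56) recv 78: fwd; pos2(id97) recv 56: drop; pos3(id22) recv 97: fwd; pos4(id25) recv 22: drop; pos5(id38) recv 25: drop; pos6(id31) recv 38: fwd; pos0(id78) recv 31: drop
Round 2: pos2(id97) recv 78: drop; pos4(id25) recv 97: fwd; pos0(id78) recv 38: drop
Round 3: pos5(id38) recv 97: fwd
Round 4: pos6(id31) recv 97: fwd
Round 5: pos0(id78) recv 97: fwd
Round 6: pos1(id56) recv 97: fwd
Round 7: pos2(id97) recv 97: ELECTED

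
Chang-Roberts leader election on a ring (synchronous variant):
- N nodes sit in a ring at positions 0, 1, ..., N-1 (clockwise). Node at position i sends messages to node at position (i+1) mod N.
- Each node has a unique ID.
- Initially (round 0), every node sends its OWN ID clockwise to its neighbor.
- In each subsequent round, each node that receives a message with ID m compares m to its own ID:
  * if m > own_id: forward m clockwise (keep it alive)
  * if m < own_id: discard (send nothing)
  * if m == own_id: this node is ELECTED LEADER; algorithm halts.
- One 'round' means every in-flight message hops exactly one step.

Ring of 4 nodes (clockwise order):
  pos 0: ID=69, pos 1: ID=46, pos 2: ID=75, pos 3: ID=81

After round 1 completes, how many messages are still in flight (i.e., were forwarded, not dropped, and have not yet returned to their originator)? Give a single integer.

Answer: 2

Derivation:
Round 1: pos1(id46) recv 69: fwd; pos2(id75) recv 46: drop; pos3(id81) recv 75: drop; pos0(id69) recv 81: fwd
After round 1: 2 messages still in flight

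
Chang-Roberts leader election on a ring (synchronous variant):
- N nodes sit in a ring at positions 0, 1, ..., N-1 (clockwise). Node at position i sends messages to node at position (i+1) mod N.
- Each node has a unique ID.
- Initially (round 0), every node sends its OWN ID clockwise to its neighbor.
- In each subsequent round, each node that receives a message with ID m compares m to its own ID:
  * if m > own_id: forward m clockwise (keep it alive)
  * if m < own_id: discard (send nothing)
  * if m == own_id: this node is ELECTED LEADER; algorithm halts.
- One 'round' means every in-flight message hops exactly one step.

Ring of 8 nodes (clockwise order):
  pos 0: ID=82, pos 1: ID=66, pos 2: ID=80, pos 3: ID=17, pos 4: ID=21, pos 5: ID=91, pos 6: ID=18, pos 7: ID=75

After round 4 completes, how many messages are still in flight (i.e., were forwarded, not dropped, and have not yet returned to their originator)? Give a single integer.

Answer: 2

Derivation:
Round 1: pos1(id66) recv 82: fwd; pos2(id80) recv 66: drop; pos3(id17) recv 80: fwd; pos4(id21) recv 17: drop; pos5(id91) recv 21: drop; pos6(id18) recv 91: fwd; pos7(id75) recv 18: drop; pos0(id82) recv 75: drop
Round 2: pos2(id80) recv 82: fwd; pos4(id21) recv 80: fwd; pos7(id75) recv 91: fwd
Round 3: pos3(id17) recv 82: fwd; pos5(id91) recv 80: drop; pos0(id82) recv 91: fwd
Round 4: pos4(id21) recv 82: fwd; pos1(id66) recv 91: fwd
After round 4: 2 messages still in flight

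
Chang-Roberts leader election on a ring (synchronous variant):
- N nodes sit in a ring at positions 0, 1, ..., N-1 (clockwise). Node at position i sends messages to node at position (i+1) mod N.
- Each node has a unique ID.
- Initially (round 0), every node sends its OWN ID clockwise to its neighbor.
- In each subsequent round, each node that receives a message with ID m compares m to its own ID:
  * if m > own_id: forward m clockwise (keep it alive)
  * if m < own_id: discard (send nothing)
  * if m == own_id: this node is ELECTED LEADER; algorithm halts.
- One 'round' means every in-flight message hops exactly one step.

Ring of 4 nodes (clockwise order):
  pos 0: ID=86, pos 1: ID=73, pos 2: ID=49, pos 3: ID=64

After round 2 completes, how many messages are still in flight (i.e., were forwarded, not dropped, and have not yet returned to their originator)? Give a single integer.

Answer: 2

Derivation:
Round 1: pos1(id73) recv 86: fwd; pos2(id49) recv 73: fwd; pos3(id64) recv 49: drop; pos0(id86) recv 64: drop
Round 2: pos2(id49) recv 86: fwd; pos3(id64) recv 73: fwd
After round 2: 2 messages still in flight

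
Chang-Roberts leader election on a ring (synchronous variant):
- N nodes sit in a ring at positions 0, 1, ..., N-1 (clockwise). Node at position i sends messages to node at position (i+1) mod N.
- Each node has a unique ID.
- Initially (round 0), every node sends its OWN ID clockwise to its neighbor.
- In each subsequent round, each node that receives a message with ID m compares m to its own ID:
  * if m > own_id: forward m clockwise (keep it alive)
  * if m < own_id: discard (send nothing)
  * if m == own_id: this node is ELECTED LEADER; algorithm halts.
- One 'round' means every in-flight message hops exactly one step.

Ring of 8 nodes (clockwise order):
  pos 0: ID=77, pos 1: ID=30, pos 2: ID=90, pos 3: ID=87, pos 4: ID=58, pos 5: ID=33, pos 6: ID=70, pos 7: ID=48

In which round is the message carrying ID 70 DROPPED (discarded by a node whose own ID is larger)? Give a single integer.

Round 1: pos1(id30) recv 77: fwd; pos2(id90) recv 30: drop; pos3(id87) recv 90: fwd; pos4(id58) recv 87: fwd; pos5(id33) recv 58: fwd; pos6(id70) recv 33: drop; pos7(id48) recv 70: fwd; pos0(id77) recv 48: drop
Round 2: pos2(id90) recv 77: drop; pos4(id58) recv 90: fwd; pos5(id33) recv 87: fwd; pos6(id70) recv 58: drop; pos0(id77) recv 70: drop
Round 3: pos5(id33) recv 90: fwd; pos6(id70) recv 87: fwd
Round 4: pos6(id70) recv 90: fwd; pos7(id48) recv 87: fwd
Round 5: pos7(id48) recv 90: fwd; pos0(id77) recv 87: fwd
Round 6: pos0(id77) recv 90: fwd; pos1(id30) recv 87: fwd
Round 7: pos1(id30) recv 90: fwd; pos2(id90) recv 87: drop
Round 8: pos2(id90) recv 90: ELECTED
Message ID 70 originates at pos 6; dropped at pos 0 in round 2

Answer: 2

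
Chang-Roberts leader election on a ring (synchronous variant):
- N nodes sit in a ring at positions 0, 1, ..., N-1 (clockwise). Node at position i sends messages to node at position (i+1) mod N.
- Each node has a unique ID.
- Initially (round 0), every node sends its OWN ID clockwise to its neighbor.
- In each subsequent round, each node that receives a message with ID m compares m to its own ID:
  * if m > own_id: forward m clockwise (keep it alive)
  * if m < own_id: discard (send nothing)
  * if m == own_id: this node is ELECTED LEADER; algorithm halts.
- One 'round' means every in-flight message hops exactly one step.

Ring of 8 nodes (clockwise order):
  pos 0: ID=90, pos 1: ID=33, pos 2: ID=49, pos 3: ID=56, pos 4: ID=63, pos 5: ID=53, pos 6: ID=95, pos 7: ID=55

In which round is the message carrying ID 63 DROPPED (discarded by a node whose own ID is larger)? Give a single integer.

Round 1: pos1(id33) recv 90: fwd; pos2(id49) recv 33: drop; pos3(id56) recv 49: drop; pos4(id63) recv 56: drop; pos5(id53) recv 63: fwd; pos6(id95) recv 53: drop; pos7(id55) recv 95: fwd; pos0(id90) recv 55: drop
Round 2: pos2(id49) recv 90: fwd; pos6(id95) recv 63: drop; pos0(id90) recv 95: fwd
Round 3: pos3(id56) recv 90: fwd; pos1(id33) recv 95: fwd
Round 4: pos4(id63) recv 90: fwd; pos2(id49) recv 95: fwd
Round 5: pos5(id53) recv 90: fwd; pos3(id56) recv 95: fwd
Round 6: pos6(id95) recv 90: drop; pos4(id63) recv 95: fwd
Round 7: pos5(id53) recv 95: fwd
Round 8: pos6(id95) recv 95: ELECTED
Message ID 63 originates at pos 4; dropped at pos 6 in round 2

Answer: 2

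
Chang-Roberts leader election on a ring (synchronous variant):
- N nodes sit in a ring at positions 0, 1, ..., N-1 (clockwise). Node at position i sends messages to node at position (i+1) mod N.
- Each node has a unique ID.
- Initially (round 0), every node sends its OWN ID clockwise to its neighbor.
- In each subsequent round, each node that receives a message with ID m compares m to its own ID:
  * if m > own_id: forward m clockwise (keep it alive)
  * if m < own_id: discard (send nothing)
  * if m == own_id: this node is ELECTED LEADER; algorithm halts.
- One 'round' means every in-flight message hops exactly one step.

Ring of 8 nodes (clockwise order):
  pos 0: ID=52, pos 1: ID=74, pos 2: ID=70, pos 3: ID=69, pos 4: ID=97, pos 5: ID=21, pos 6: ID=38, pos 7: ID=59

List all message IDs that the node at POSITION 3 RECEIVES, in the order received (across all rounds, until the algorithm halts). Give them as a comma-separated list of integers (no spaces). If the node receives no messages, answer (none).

Answer: 70,74,97

Derivation:
Round 1: pos1(id74) recv 52: drop; pos2(id70) recv 74: fwd; pos3(id69) recv 70: fwd; pos4(id97) recv 69: drop; pos5(id21) recv 97: fwd; pos6(id38) recv 21: drop; pos7(id59) recv 38: drop; pos0(id52) recv 59: fwd
Round 2: pos3(id69) recv 74: fwd; pos4(id97) recv 70: drop; pos6(id38) recv 97: fwd; pos1(id74) recv 59: drop
Round 3: pos4(id97) recv 74: drop; pos7(id59) recv 97: fwd
Round 4: pos0(id52) recv 97: fwd
Round 5: pos1(id74) recv 97: fwd
Round 6: pos2(id70) recv 97: fwd
Round 7: pos3(id69) recv 97: fwd
Round 8: pos4(id97) recv 97: ELECTED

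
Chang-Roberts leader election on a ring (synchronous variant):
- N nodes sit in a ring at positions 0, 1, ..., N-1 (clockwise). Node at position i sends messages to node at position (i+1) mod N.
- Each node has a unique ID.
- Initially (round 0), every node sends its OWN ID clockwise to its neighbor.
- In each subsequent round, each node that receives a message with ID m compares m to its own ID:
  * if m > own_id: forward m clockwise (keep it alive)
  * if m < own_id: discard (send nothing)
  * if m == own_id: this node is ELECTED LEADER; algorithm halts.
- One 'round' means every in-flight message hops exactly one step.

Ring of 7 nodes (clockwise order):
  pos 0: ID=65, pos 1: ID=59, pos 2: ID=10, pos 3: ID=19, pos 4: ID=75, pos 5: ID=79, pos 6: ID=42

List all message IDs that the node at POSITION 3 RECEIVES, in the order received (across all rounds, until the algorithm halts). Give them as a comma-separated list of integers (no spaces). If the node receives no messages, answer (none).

Answer: 10,59,65,79

Derivation:
Round 1: pos1(id59) recv 65: fwd; pos2(id10) recv 59: fwd; pos3(id19) recv 10: drop; pos4(id75) recv 19: drop; pos5(id79) recv 75: drop; pos6(id42) recv 79: fwd; pos0(id65) recv 42: drop
Round 2: pos2(id10) recv 65: fwd; pos3(id19) recv 59: fwd; pos0(id65) recv 79: fwd
Round 3: pos3(id19) recv 65: fwd; pos4(id75) recv 59: drop; pos1(id59) recv 79: fwd
Round 4: pos4(id75) recv 65: drop; pos2(id10) recv 79: fwd
Round 5: pos3(id19) recv 79: fwd
Round 6: pos4(id75) recv 79: fwd
Round 7: pos5(id79) recv 79: ELECTED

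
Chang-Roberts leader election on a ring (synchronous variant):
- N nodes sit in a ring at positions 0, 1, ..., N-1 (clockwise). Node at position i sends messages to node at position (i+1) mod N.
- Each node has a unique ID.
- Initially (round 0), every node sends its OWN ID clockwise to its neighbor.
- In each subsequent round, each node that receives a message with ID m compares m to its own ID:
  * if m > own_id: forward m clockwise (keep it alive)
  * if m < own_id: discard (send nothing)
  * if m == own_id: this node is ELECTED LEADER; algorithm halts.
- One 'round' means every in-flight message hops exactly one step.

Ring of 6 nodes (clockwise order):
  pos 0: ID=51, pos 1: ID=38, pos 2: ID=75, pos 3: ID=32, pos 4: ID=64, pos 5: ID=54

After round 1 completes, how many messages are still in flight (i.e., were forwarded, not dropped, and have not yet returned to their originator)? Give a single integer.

Answer: 4

Derivation:
Round 1: pos1(id38) recv 51: fwd; pos2(id75) recv 38: drop; pos3(id32) recv 75: fwd; pos4(id64) recv 32: drop; pos5(id54) recv 64: fwd; pos0(id51) recv 54: fwd
After round 1: 4 messages still in flight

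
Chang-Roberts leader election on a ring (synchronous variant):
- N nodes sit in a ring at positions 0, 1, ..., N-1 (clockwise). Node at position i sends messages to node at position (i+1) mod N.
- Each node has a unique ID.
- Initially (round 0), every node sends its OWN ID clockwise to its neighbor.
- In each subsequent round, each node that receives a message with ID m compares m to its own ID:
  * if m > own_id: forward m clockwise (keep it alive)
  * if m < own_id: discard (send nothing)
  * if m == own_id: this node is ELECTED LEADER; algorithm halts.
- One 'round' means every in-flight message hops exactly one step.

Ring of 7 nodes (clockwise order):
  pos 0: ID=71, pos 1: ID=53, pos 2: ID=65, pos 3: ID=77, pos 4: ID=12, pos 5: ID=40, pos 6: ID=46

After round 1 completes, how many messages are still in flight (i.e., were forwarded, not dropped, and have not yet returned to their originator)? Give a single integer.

Round 1: pos1(id53) recv 71: fwd; pos2(id65) recv 53: drop; pos3(id77) recv 65: drop; pos4(id12) recv 77: fwd; pos5(id40) recv 12: drop; pos6(id46) recv 40: drop; pos0(id71) recv 46: drop
After round 1: 2 messages still in flight

Answer: 2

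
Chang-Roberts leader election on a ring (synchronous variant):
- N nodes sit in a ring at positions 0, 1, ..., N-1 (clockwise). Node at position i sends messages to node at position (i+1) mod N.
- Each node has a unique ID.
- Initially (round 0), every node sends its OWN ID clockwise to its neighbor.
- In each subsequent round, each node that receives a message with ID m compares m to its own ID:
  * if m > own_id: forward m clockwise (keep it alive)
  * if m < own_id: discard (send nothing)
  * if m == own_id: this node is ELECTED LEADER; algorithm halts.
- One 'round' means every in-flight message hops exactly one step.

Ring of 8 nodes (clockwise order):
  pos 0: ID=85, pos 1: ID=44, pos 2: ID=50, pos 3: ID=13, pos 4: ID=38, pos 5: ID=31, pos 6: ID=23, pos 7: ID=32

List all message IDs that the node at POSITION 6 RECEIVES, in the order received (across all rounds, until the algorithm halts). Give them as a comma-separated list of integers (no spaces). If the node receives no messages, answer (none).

Round 1: pos1(id44) recv 85: fwd; pos2(id50) recv 44: drop; pos3(id13) recv 50: fwd; pos4(id38) recv 13: drop; pos5(id31) recv 38: fwd; pos6(id23) recv 31: fwd; pos7(id32) recv 23: drop; pos0(id85) recv 32: drop
Round 2: pos2(id50) recv 85: fwd; pos4(id38) recv 50: fwd; pos6(id23) recv 38: fwd; pos7(id32) recv 31: drop
Round 3: pos3(id13) recv 85: fwd; pos5(id31) recv 50: fwd; pos7(id32) recv 38: fwd
Round 4: pos4(id38) recv 85: fwd; pos6(id23) recv 50: fwd; pos0(id85) recv 38: drop
Round 5: pos5(id31) recv 85: fwd; pos7(id32) recv 50: fwd
Round 6: pos6(id23) recv 85: fwd; pos0(id85) recv 50: drop
Round 7: pos7(id32) recv 85: fwd
Round 8: pos0(id85) recv 85: ELECTED

Answer: 31,38,50,85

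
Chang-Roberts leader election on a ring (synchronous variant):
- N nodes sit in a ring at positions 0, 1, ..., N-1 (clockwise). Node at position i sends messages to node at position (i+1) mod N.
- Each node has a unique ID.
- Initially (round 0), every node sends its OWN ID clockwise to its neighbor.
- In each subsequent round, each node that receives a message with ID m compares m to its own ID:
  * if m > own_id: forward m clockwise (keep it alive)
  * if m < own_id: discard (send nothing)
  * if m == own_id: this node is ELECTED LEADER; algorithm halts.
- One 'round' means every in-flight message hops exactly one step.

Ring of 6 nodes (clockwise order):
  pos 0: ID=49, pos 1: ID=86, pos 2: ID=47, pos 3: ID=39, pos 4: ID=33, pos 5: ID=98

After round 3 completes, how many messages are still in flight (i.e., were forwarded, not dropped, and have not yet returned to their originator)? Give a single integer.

Answer: 2

Derivation:
Round 1: pos1(id86) recv 49: drop; pos2(id47) recv 86: fwd; pos3(id39) recv 47: fwd; pos4(id33) recv 39: fwd; pos5(id98) recv 33: drop; pos0(id49) recv 98: fwd
Round 2: pos3(id39) recv 86: fwd; pos4(id33) recv 47: fwd; pos5(id98) recv 39: drop; pos1(id86) recv 98: fwd
Round 3: pos4(id33) recv 86: fwd; pos5(id98) recv 47: drop; pos2(id47) recv 98: fwd
After round 3: 2 messages still in flight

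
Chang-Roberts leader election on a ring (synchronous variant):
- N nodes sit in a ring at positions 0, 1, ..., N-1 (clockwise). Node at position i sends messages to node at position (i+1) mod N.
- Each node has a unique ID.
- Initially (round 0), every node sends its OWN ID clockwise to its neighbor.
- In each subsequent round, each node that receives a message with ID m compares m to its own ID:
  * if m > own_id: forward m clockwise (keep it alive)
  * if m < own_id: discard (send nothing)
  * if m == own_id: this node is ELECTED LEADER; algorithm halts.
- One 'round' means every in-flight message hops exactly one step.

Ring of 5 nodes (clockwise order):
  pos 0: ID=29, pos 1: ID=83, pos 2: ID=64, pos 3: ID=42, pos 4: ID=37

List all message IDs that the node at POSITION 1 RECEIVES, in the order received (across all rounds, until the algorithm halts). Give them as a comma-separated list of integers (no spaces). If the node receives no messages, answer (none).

Answer: 29,37,42,64,83

Derivation:
Round 1: pos1(id83) recv 29: drop; pos2(id64) recv 83: fwd; pos3(id42) recv 64: fwd; pos4(id37) recv 42: fwd; pos0(id29) recv 37: fwd
Round 2: pos3(id42) recv 83: fwd; pos4(id37) recv 64: fwd; pos0(id29) recv 42: fwd; pos1(id83) recv 37: drop
Round 3: pos4(id37) recv 83: fwd; pos0(id29) recv 64: fwd; pos1(id83) recv 42: drop
Round 4: pos0(id29) recv 83: fwd; pos1(id83) recv 64: drop
Round 5: pos1(id83) recv 83: ELECTED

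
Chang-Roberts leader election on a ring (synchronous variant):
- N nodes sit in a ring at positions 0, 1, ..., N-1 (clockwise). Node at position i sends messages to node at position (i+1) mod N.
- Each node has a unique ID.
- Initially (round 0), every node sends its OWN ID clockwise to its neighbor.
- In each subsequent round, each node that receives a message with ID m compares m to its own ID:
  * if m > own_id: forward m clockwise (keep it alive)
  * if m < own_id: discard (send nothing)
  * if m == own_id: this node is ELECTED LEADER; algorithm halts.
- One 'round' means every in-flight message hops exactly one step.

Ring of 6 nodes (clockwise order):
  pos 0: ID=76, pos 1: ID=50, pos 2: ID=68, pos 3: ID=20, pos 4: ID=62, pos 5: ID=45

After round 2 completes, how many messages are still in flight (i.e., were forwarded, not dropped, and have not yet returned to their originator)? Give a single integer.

Answer: 2

Derivation:
Round 1: pos1(id50) recv 76: fwd; pos2(id68) recv 50: drop; pos3(id20) recv 68: fwd; pos4(id62) recv 20: drop; pos5(id45) recv 62: fwd; pos0(id76) recv 45: drop
Round 2: pos2(id68) recv 76: fwd; pos4(id62) recv 68: fwd; pos0(id76) recv 62: drop
After round 2: 2 messages still in flight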